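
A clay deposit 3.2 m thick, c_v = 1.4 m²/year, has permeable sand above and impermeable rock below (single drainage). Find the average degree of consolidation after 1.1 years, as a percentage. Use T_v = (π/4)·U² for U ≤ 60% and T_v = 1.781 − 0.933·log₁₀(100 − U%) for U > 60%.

Drainage path length: H_d = H = 3.2 m (single drainage).
T_v = c_v·t/H_d² = 1.4×1.1/3.2² = 0.15039.
T_v = 0.15039 corresponds to the U ≤ 60% branch:
U = √(4T_v/π) = 0.4376

U ≈ 43.8 %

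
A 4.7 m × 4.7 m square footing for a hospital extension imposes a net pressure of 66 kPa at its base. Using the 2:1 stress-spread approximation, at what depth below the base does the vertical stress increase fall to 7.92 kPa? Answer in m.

2:1 spreading — at depth z the loaded area has grown by z in each plan dimension:
qB²/(B+z)² = Δσ_z ⇒ z = B(√(q/Δσ_z) − 1) = 4.7×(√(66/7.92) − 1) = 8.868 m

z ≈ 8.87 m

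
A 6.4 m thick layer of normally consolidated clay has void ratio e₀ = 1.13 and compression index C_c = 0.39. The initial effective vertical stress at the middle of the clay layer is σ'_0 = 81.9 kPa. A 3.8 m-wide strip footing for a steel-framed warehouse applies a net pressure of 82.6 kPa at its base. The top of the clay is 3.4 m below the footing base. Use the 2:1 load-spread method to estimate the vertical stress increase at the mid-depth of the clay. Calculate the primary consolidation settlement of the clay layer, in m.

Mid-depth of clay below the footing base: z = 3.4 + 6.4/2 = 6.6 m.
Stress increase at mid-clay by the 2:1 spreading method:
Δσ = qB/(B+z) = 82.6×3.8/(3.8+6.6) = 30.181 kPa
Final effective stress: σ'_f = σ'_0 + Δσ = 81.9 + 30.181 = 112.08 kPa.
Normally consolidated clay, so the full stress increment lies on the virgin compression line:
S_c = C_c·H/(1+e₀)·log₁₀(σ'_f/σ'_0) = 0.39×6.4/(1+1.13)×log₁₀(112.08/81.9)
    = 1.1718 × 0.13624 = 0.1596 m

S_c ≈ 0.16 m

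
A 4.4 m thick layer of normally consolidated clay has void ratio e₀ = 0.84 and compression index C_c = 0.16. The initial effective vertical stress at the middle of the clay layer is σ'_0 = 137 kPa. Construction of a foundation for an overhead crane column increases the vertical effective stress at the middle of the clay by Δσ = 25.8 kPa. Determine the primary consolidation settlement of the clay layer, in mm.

Final effective stress: σ'_f = σ'_0 + Δσ = 137 + 25.8 = 162.8 kPa.
Normally consolidated clay, so the full stress increment lies on the virgin compression line:
S_c = C_c·H/(1+e₀)·log₁₀(σ'_f/σ'_0) = 0.16×4.4/(1+0.84)×log₁₀(162.8/137)
    = 0.38261 × 0.074934 = 0.02867 m

S_c ≈ 28.7 mm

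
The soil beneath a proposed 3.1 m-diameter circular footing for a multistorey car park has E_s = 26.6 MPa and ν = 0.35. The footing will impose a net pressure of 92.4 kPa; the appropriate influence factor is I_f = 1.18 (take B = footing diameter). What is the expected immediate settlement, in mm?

S_e ≈ 11.2 mm

Immediate (elastic) settlement: S_e = q·B·(1−ν²)/E_s · I_f.
E_s = 26.6 MPa = 26600 kPa.
S_e = 92.4 × 3.1 × (1 − 0.35²) / 26600 × 1.18
    = 92.4 × 3.1 × 0.8775 / 26600 × 1.18
    = 0.01115 m = 11.15 mm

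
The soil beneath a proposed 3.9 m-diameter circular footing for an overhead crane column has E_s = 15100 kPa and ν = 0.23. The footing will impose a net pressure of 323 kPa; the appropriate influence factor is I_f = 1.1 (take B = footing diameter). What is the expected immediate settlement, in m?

S_e ≈ 0.0869 m

Immediate (elastic) settlement: S_e = q·B·(1−ν²)/E_s · I_f.
S_e = 323 × 3.9 × (1 − 0.23²) / 15100 × 1.1
    = 323 × 3.9 × 0.9471 / 15100 × 1.1
    = 0.08691 m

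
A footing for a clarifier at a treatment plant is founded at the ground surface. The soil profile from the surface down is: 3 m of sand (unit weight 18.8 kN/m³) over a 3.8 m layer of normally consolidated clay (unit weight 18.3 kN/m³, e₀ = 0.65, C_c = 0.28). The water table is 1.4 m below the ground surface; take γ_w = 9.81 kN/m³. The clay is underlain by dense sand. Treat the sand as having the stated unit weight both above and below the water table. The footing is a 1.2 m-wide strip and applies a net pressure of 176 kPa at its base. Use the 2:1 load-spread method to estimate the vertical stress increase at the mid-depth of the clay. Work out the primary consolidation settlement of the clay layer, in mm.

Mid-depth of clay below the ground surface: z = 3 + 3.8/2 = 4.9 m.
Total vertical stress at mid-clay: σ_v = 18.8×3 + 18.3×1.9 = 91.17 kPa.
Pore pressure: u = 9.81×(4.9 − 1.4) = 34.335 kPa.
Initial effective stress: σ'_0 = σ_v − u = 91.17 − 34.335 = 56.835 kPa.
Stress increase at mid-clay by the 2:1 spreading method:
Δσ = qB/(B+z) = 176×1.2/(1.2+4.9) = 34.623 kPa
Final effective stress: σ'_f = σ'_0 + Δσ = 56.835 + 34.623 = 91.458 kPa.
Normally consolidated clay, so the full stress increment lies on the virgin compression line:
S_c = C_c·H/(1+e₀)·log₁₀(σ'_f/σ'_0) = 0.28×3.8/(1+0.65)×log₁₀(91.458/56.835)
    = 0.64485 × 0.20661 = 0.1332 m

S_c ≈ 133 mm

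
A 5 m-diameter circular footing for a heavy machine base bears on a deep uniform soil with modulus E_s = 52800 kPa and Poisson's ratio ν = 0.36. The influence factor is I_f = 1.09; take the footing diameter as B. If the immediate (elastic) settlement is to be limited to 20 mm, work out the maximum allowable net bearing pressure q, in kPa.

q ≈ 223 kPa

S_e = q·B·(1−ν²)/E_s · I_f  ⇒  q = S_e·E_s / (B·(1−ν²)·I_f).
q = 0.02 × 52800 / (5 × 0.8704 × 1.09) = 222.6 kPa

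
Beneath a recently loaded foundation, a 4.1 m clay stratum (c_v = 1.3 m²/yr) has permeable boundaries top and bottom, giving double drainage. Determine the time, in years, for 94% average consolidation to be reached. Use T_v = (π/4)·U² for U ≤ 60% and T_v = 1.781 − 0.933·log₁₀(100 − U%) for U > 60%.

Drainage path length: H_d = H/2 = 2.05 m (double drainage).
U > 60%: T_v = 1.781 − 0.933·log₁₀(100 − 94) = 1.055.
t = T_v·H_d²/c_v = 1.055×2.05²/1.3 = 3.41 years.

t ≈ 3.41 years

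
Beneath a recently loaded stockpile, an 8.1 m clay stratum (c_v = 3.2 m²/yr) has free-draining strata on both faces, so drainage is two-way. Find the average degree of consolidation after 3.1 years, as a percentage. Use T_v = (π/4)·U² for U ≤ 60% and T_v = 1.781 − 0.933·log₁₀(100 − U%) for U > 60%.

Drainage path length: H_d = H/2 = 4.05 m (double drainage).
T_v = c_v·t/H_d² = 3.2×3.1/4.05² = 0.60479.
T_v = 0.60479 corresponds to the U > 60% branch:
U = 1 − 10^((1.781 − T_v)/0.933)/100 = 0.8177

U ≈ 81.8 %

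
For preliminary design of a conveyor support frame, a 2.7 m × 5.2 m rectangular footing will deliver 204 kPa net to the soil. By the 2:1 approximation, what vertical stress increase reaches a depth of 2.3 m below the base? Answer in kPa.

By the 2:1 method the load spreads at 1 horizontal : 2 vertical, so at depth z the loaded area has grown by z in each plan dimension:
Δσ = qBL/((B+z)(L+z)) = 204×2.7×5.2/((2.7+2.3)(5.2+2.3)) = 76.378 kPa

Δσ_z ≈ 76.4 kPa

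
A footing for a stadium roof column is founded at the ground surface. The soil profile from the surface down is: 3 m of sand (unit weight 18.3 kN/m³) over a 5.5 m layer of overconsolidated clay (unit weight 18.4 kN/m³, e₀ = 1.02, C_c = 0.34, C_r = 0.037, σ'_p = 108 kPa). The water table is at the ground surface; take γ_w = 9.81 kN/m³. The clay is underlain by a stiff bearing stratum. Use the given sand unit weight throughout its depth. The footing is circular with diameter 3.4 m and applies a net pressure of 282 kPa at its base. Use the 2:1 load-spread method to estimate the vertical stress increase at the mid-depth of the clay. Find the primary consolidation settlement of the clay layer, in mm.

S_c ≈ 25.6 mm

Mid-depth of clay below the ground surface: z = 3 + 5.5/2 = 5.75 m.
Total vertical stress at mid-clay: σ_v = 18.3×3 + 18.4×2.75 = 105.5 kPa.
Pore pressure: u = 9.81×(5.75 − 0) = 56.408 kPa.
Initial effective stress: σ'_0 = σ_v − u = 105.5 − 56.408 = 49.092 kPa.
Stress increase at mid-clay by the 2:1 spreading method:
Δσ ≈ qD²/(D+z)² = 282×3.4²/(3.4+5.75)² = 38.937 kPa
Final effective stress: σ'_f = 49.092 + 38.937 = 88.029 kPa.
σ'_f = 88.029 ≤ σ'_p = 108 kPa, so the clay remains overconsolidated and only the recompression index applies:
S_c = C_r·H/(1+e₀)·log₁₀(σ'_f/σ'_0) = 0.037×5.5/2.02×log₁₀(88.029/49.092)
    = 0.10074 × 0.25362 = 0.02555 m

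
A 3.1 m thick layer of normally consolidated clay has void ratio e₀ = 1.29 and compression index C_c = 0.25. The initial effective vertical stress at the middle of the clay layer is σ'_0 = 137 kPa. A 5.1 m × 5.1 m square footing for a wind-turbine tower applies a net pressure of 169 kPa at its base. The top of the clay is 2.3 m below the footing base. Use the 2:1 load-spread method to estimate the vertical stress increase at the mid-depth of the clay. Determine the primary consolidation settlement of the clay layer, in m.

Mid-depth of clay below the footing base: z = 2.3 + 3.1/2 = 3.85 m.
Stress increase at mid-clay by the 2:1 spreading method:
Δσ = qBL/((B+z)(L+z)) = 169×5.1×5.1/((5.1+3.85)(5.1+3.85)) = 54.876 kPa
Final effective stress: σ'_f = σ'_0 + Δσ = 137 + 54.876 = 191.88 kPa.
Normally consolidated clay, so the full stress increment lies on the virgin compression line:
S_c = C_c·H/(1+e₀)·log₁₀(σ'_f/σ'_0) = 0.25×3.1/(1+1.29)×log₁₀(191.88/137)
    = 0.33843 × 0.14631 = 0.04952 m

S_c ≈ 0.0495 m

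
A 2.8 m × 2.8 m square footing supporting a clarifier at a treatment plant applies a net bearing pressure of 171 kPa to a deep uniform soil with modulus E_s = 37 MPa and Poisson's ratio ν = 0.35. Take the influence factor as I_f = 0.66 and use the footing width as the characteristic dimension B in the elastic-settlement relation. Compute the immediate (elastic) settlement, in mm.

Immediate (elastic) settlement: S_e = q·B·(1−ν²)/E_s · I_f.
E_s = 37 MPa = 37000 kPa.
S_e = 171 × 2.8 × (1 − 0.35²) / 37000 × 0.66
    = 171 × 2.8 × 0.8775 / 37000 × 0.66
    = 0.007495 m = 7.495 mm

S_e ≈ 7.49 mm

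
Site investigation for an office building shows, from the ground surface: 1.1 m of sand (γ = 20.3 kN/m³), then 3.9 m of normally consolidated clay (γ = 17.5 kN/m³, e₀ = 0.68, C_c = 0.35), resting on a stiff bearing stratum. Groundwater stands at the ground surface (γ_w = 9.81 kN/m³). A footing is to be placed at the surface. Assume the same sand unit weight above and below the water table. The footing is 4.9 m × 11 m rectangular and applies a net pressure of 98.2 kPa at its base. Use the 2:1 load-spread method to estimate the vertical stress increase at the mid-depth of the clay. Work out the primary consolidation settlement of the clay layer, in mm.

S_c ≈ 362 mm

Mid-depth of clay below the ground surface: z = 1.1 + 3.9/2 = 3.05 m.
Total vertical stress at mid-clay: σ_v = 20.3×1.1 + 17.5×1.95 = 56.455 kPa.
Pore pressure: u = 9.81×(3.05 − 0) = 29.921 kPa.
Initial effective stress: σ'_0 = σ_v − u = 56.455 − 29.921 = 26.534 kPa.
Stress increase at mid-clay by the 2:1 spreading method:
Δσ = qBL/((B+z)(L+z)) = 98.2×4.9×11/((4.9+3.05)(11+3.05)) = 47.387 kPa
Final effective stress: σ'_f = σ'_0 + Δσ = 26.534 + 47.387 = 73.921 kPa.
Normally consolidated clay, so the full stress increment lies on the virgin compression line:
S_c = C_c·H/(1+e₀)·log₁₀(σ'_f/σ'_0) = 0.35×3.9/(1+0.68)×log₁₀(73.921/26.534)
    = 0.8125 × 0.44497 = 0.3615 m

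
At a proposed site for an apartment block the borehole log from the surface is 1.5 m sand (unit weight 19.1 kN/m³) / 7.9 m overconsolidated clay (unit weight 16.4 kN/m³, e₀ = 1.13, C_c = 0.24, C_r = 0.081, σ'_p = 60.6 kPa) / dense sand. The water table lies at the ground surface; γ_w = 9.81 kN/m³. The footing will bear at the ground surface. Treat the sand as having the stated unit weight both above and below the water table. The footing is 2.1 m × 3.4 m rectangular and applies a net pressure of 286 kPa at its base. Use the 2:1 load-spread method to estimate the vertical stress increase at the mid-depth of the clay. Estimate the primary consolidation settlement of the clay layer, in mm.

S_c ≈ 113 mm

Mid-depth of clay below the ground surface: z = 1.5 + 7.9/2 = 5.45 m.
Total vertical stress at mid-clay: σ_v = 19.1×1.5 + 16.4×3.95 = 93.43 kPa.
Pore pressure: u = 9.81×(5.45 − 0) = 53.465 kPa.
Initial effective stress: σ'_0 = σ_v − u = 93.43 − 53.465 = 39.965 kPa.
Stress increase at mid-clay by the 2:1 spreading method:
Δσ = qBL/((B+z)(L+z)) = 286×2.1×3.4/((2.1+5.45)(3.4+5.45)) = 30.561 kPa
Final effective stress: σ'_f = 39.965 + 30.561 = 70.526 kPa.
σ'_f = 70.526 > σ'_p = 60.6 kPa, so the stress path crosses the preconsolidation pressure — recompression up to σ'_p, then virgin compression beyond:
S_c = H/(1+e₀)·[C_r·log₁₀(σ'_p/σ'_0) + C_c·log₁₀(σ'_f/σ'_p)]
    = 7.9/2.13 × [0.081×log₁₀(60.6/39.965) + 0.24×log₁₀(70.526/60.6)]
    = 3.7089 × [0.014644 + 0.01581] = 0.113 m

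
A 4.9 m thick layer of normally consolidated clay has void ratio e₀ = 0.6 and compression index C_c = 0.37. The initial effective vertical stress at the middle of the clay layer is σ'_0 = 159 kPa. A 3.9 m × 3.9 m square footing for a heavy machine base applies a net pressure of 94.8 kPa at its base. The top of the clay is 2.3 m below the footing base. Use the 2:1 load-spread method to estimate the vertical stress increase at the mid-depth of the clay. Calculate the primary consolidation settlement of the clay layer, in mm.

Mid-depth of clay below the footing base: z = 2.3 + 4.9/2 = 4.75 m.
Stress increase at mid-clay by the 2:1 spreading method:
Δσ = qBL/((B+z)(L+z)) = 94.8×3.9×3.9/((3.9+4.75)(3.9+4.75)) = 19.271 kPa
Final effective stress: σ'_f = σ'_0 + Δσ = 159 + 19.271 = 178.27 kPa.
Normally consolidated clay, so the full stress increment lies on the virgin compression line:
S_c = C_c·H/(1+e₀)·log₁₀(σ'_f/σ'_0) = 0.37×4.9/(1+0.6)×log₁₀(178.27/159)
    = 1.1331 × 0.049681 = 0.05629 m

S_c ≈ 56.3 mm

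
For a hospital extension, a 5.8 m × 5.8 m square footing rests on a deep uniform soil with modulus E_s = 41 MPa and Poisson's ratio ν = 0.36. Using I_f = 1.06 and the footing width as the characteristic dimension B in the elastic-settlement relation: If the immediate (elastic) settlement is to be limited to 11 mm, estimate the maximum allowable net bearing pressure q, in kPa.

E_s = 41 MPa = 41000 kPa.
S_e = q·B·(1−ν²)/E_s · I_f  ⇒  q = S_e·E_s / (B·(1−ν²)·I_f).
q = 0.011 × 41000 / (5.8 × 0.8704 × 1.06) = 84.28 kPa

q ≈ 84.3 kPa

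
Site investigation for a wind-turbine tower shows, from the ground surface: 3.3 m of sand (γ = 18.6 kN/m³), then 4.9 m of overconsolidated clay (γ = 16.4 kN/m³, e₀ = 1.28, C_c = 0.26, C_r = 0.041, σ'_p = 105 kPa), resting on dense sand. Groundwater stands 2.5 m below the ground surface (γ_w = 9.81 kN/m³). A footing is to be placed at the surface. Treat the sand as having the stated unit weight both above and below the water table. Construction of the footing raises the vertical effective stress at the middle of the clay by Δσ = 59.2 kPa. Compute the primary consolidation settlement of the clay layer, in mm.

Mid-depth of clay below the ground surface: z = 3.3 + 4.9/2 = 5.75 m.
Total vertical stress at mid-clay: σ_v = 18.6×3.3 + 16.4×2.45 = 101.56 kPa.
Pore pressure: u = 9.81×(5.75 − 2.5) = 31.883 kPa.
Initial effective stress: σ'_0 = σ_v − u = 101.56 − 31.883 = 69.677 kPa.
Final effective stress: σ'_f = 69.677 + 59.2 = 128.88 kPa.
σ'_f = 128.88 > σ'_p = 105 kPa, so the stress path crosses the preconsolidation pressure — recompression up to σ'_p, then virgin compression beyond:
S_c = H/(1+e₀)·[C_r·log₁₀(σ'_p/σ'_0) + C_c·log₁₀(σ'_f/σ'_p)]
    = 4.9/2.28 × [0.041×log₁₀(105/69.677) + 0.26×log₁₀(128.88/105)]
    = 2.1491 × [0.0073021 + 0.023139] = 0.06542 m

S_c ≈ 65.4 mm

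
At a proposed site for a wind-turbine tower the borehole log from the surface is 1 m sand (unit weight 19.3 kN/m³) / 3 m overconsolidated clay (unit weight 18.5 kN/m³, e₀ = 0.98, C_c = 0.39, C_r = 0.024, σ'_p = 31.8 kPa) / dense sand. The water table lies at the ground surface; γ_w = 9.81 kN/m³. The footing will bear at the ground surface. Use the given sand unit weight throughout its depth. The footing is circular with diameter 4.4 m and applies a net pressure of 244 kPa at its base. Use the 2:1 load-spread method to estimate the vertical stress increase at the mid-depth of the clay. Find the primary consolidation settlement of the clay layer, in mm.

S_c ≈ 350 mm

Mid-depth of clay below the ground surface: z = 1 + 3/2 = 2.5 m.
Total vertical stress at mid-clay: σ_v = 19.3×1 + 18.5×1.5 = 47.05 kPa.
Pore pressure: u = 9.81×(2.5 − 0) = 24.525 kPa.
Initial effective stress: σ'_0 = σ_v − u = 47.05 − 24.525 = 22.525 kPa.
Stress increase at mid-clay by the 2:1 spreading method:
Δσ ≈ qD²/(D+z)² = 244×4.4²/(4.4+2.5)² = 99.219 kPa
Final effective stress: σ'_f = 22.525 + 99.219 = 121.74 kPa.
σ'_f = 121.74 > σ'_p = 31.8 kPa, so the stress path crosses the preconsolidation pressure — recompression up to σ'_p, then virgin compression beyond:
S_c = H/(1+e₀)·[C_r·log₁₀(σ'_p/σ'_0) + C_c·log₁₀(σ'_f/σ'_p)]
    = 3/1.98 × [0.024×log₁₀(31.8/22.525) + 0.39×log₁₀(121.74/31.8)]
    = 1.5152 × [0.0035943 + 0.22737] = 0.35 m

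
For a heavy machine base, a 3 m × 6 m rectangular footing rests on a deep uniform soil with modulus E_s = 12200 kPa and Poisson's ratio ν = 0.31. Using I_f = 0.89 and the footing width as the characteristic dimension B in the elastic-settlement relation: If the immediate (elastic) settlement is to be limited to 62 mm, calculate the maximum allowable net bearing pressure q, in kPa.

S_e = q·B·(1−ν²)/E_s · I_f  ⇒  q = S_e·E_s / (B·(1−ν²)·I_f).
q = 0.062 × 12200 / (3 × 0.9039 × 0.89) = 313.4 kPa

q ≈ 313 kPa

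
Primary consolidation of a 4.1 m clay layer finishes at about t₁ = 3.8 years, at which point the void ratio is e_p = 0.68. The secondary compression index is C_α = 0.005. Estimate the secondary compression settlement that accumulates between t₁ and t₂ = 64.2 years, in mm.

Secondary compression: S_s = C_α·H/(1+e_p)·log₁₀(t₂/t₁)
S_s = 0.005×4.1/(1+0.68)×log₁₀(64.2/3.8)
    = 0.0122 × 1.228 = 0.01498 m

S_s ≈ 15 mm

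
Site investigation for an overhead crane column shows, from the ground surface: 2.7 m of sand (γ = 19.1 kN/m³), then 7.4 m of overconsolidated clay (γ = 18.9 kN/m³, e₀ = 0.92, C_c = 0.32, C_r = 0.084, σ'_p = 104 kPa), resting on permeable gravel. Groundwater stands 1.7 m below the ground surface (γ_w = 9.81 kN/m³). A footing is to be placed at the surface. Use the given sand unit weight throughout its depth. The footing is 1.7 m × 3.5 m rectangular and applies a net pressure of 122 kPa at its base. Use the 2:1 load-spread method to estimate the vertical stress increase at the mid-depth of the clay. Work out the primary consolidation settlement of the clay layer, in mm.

S_c ≈ 15.9 mm

Mid-depth of clay below the ground surface: z = 2.7 + 7.4/2 = 6.4 m.
Total vertical stress at mid-clay: σ_v = 19.1×2.7 + 18.9×3.7 = 121.5 kPa.
Pore pressure: u = 9.81×(6.4 − 1.7) = 46.107 kPa.
Initial effective stress: σ'_0 = σ_v − u = 121.5 − 46.107 = 75.393 kPa.
Stress increase at mid-clay by the 2:1 spreading method:
Δσ = qBL/((B+z)(L+z)) = 122×1.7×3.5/((1.7+6.4)(3.5+6.4)) = 9.0523 kPa
Final effective stress: σ'_f = 75.393 + 9.0523 = 84.445 kPa.
σ'_f = 84.445 ≤ σ'_p = 104 kPa, so the clay remains overconsolidated and only the recompression index applies:
S_c = C_r·H/(1+e₀)·log₁₀(σ'_f/σ'_0) = 0.084×7.4/1.92×log₁₀(84.445/75.393)
    = 0.32375 × 0.049243 = 0.01594 m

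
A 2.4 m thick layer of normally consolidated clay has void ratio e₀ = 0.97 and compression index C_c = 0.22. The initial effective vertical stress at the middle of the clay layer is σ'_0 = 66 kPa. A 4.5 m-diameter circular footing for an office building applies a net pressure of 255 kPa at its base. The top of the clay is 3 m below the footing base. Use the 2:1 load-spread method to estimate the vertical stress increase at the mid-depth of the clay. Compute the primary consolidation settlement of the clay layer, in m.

Mid-depth of clay below the footing base: z = 3 + 2.4/2 = 4.2 m.
Stress increase at mid-clay by the 2:1 spreading method:
Δσ ≈ qD²/(D+z)² = 255×4.5²/(4.5+4.2)² = 68.222 kPa
Final effective stress: σ'_f = σ'_0 + Δσ = 66 + 68.222 = 134.22 kPa.
Normally consolidated clay, so the full stress increment lies on the virgin compression line:
S_c = C_c·H/(1+e₀)·log₁₀(σ'_f/σ'_0) = 0.22×2.4/(1+0.97)×log₁₀(134.22/66)
    = 0.26802 × 0.30827 = 0.08262 m

S_c ≈ 0.0826 m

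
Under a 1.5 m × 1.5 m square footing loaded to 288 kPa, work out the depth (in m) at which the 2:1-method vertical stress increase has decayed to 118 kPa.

z ≈ 0.843 m

2:1 spreading — at depth z the loaded area has grown by z in each plan dimension:
qB²/(B+z)² = Δσ_z ⇒ z = B(√(q/Δσ_z) − 1) = 1.5×(√(288/118) − 1) = 0.8434 m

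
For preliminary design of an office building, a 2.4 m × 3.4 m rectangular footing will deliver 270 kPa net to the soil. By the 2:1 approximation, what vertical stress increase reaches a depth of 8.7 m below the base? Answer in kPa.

Δσ_z ≈ 16.4 kPa

By the 2:1 method the load spreads at 1 horizontal : 2 vertical, so at depth z the loaded area has grown by z in each plan dimension:
Δσ = qBL/((B+z)(L+z)) = 270×2.4×3.4/((2.4+8.7)(3.4+8.7)) = 16.404 kPa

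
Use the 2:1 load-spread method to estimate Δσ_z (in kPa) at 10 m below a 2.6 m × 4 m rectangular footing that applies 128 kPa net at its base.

By the 2:1 method the load spreads at 1 horizontal : 2 vertical, so at depth z the loaded area has grown by z in each plan dimension:
Δσ = qBL/((B+z)(L+z)) = 128×2.6×4/((2.6+10)(4+10)) = 7.5465 kPa

Δσ_z ≈ 7.55 kPa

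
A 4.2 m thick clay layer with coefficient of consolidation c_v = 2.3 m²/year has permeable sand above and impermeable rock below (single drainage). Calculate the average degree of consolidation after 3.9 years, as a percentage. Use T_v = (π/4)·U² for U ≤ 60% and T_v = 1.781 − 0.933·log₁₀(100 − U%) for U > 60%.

Drainage path length: H_d = H = 4.2 m (single drainage).
T_v = c_v·t/H_d² = 2.3×3.9/4.2² = 0.5085.
T_v = 0.5085 corresponds to the U > 60% branch:
U = 1 − 10^((1.781 − T_v)/0.933)/100 = 0.7689

U ≈ 76.9 %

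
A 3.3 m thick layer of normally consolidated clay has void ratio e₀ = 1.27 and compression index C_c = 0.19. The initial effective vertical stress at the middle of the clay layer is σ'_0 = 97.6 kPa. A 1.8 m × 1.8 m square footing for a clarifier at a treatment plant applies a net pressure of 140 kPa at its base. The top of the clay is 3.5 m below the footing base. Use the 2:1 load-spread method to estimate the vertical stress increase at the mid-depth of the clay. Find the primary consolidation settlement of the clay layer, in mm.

Mid-depth of clay below the footing base: z = 3.5 + 3.3/2 = 5.15 m.
Stress increase at mid-clay by the 2:1 spreading method:
Δσ = qBL/((B+z)(L+z)) = 140×1.8×1.8/((1.8+5.15)(1.8+5.15)) = 9.3908 kPa
Final effective stress: σ'_f = σ'_0 + Δσ = 97.6 + 9.3908 = 106.99 kPa.
Normally consolidated clay, so the full stress increment lies on the virgin compression line:
S_c = C_c·H/(1+e₀)·log₁₀(σ'_f/σ'_0) = 0.19×3.3/(1+1.27)×log₁₀(106.99/97.6)
    = 0.27621 × 0.039893 = 0.01102 m

S_c ≈ 11 mm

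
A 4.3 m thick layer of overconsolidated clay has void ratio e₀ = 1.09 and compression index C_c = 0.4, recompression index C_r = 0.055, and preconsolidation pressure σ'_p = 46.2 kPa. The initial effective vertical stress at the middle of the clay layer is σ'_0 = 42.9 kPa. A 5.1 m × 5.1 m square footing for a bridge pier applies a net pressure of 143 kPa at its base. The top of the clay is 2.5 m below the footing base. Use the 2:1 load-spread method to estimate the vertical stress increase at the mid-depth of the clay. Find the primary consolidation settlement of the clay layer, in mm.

Mid-depth of clay below the footing base: z = 2.5 + 4.3/2 = 4.65 m.
Stress increase at mid-clay by the 2:1 spreading method:
Δσ = qBL/((B+z)(L+z)) = 143×5.1×5.1/((5.1+4.65)(5.1+4.65)) = 39.126 kPa
Final effective stress: σ'_f = 42.9 + 39.126 = 82.026 kPa.
σ'_f = 82.026 > σ'_p = 46.2 kPa, so the stress path crosses the preconsolidation pressure — recompression up to σ'_p, then virgin compression beyond:
S_c = H/(1+e₀)·[C_r·log₁₀(σ'_p/σ'_0) + C_c·log₁₀(σ'_f/σ'_p)]
    = 4.3/2.09 × [0.055×log₁₀(46.2/42.9) + 0.4×log₁₀(82.026/46.2)]
    = 2.0574 × [0.0017702 + 0.099724] = 0.2088 m

S_c ≈ 209 mm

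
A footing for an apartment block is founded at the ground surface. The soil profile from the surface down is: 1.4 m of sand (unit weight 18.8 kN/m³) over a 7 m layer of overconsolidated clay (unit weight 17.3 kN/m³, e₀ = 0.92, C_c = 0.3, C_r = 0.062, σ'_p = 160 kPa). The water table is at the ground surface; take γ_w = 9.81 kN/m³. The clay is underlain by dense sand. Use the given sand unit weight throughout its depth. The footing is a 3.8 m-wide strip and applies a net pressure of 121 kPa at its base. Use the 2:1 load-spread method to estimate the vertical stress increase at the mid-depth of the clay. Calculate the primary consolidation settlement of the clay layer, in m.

Mid-depth of clay below the ground surface: z = 1.4 + 7/2 = 4.9 m.
Total vertical stress at mid-clay: σ_v = 18.8×1.4 + 17.3×3.5 = 86.87 kPa.
Pore pressure: u = 9.81×(4.9 − 0) = 48.069 kPa.
Initial effective stress: σ'_0 = σ_v − u = 86.87 − 48.069 = 38.801 kPa.
Stress increase at mid-clay by the 2:1 spreading method:
Δσ = qB/(B+z) = 121×3.8/(3.8+4.9) = 52.851 kPa
Final effective stress: σ'_f = 38.801 + 52.851 = 91.652 kPa.
σ'_f = 91.652 ≤ σ'_p = 160 kPa, so the clay remains overconsolidated and only the recompression index applies:
S_c = C_r·H/(1+e₀)·log₁₀(σ'_f/σ'_0) = 0.062×7/1.92×log₁₀(91.652/38.801)
    = 0.22604 × 0.3733 = 0.08438 m

S_c ≈ 0.0844 m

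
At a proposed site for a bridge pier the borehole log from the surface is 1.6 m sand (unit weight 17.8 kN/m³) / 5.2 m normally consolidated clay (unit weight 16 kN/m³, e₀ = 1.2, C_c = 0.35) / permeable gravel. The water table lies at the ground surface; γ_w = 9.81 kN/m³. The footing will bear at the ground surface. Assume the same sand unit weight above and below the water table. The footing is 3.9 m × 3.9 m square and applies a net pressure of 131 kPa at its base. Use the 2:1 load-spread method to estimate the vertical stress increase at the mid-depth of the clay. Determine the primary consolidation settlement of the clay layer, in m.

Mid-depth of clay below the ground surface: z = 1.6 + 5.2/2 = 4.2 m.
Total vertical stress at mid-clay: σ_v = 17.8×1.6 + 16×2.6 = 70.08 kPa.
Pore pressure: u = 9.81×(4.2 − 0) = 41.202 kPa.
Initial effective stress: σ'_0 = σ_v − u = 70.08 − 41.202 = 28.878 kPa.
Stress increase at mid-clay by the 2:1 spreading method:
Δσ = qBL/((B+z)(L+z)) = 131×3.9×3.9/((3.9+4.2)(3.9+4.2)) = 30.369 kPa
Final effective stress: σ'_f = σ'_0 + Δσ = 28.878 + 30.369 = 59.247 kPa.
Normally consolidated clay, so the full stress increment lies on the virgin compression line:
S_c = C_c·H/(1+e₀)·log₁₀(σ'_f/σ'_0) = 0.35×5.2/(1+1.2)×log₁₀(59.247/28.878)
    = 0.82727 × 0.3121 = 0.2582 m

S_c ≈ 0.258 m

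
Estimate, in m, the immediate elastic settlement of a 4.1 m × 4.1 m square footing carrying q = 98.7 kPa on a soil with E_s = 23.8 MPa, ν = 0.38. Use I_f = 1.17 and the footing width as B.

Immediate (elastic) settlement: S_e = q·B·(1−ν²)/E_s · I_f.
E_s = 23.8 MPa = 23800 kPa.
S_e = 98.7 × 4.1 × (1 − 0.38²) / 23800 × 1.17
    = 98.7 × 4.1 × 0.8556 / 23800 × 1.17
    = 0.01702 m

S_e ≈ 0.017 m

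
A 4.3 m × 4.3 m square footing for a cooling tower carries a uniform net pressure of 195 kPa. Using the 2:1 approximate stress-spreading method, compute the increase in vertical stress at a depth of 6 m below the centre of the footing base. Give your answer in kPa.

By the 2:1 method the load spreads at 1 horizontal : 2 vertical, so at depth z the loaded area has grown by z in each plan dimension:
Δσ = qBL/((B+z)(L+z)) = 195×4.3×4.3/((4.3+6)(4.3+6)) = 33.986 kPa

Δσ_z ≈ 34 kPa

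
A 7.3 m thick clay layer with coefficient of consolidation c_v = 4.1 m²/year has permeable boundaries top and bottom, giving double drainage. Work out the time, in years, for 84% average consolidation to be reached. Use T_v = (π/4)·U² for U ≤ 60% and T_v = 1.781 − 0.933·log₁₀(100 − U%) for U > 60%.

Drainage path length: H_d = H/2 = 3.65 m (double drainage).
U > 60%: T_v = 1.781 − 0.933·log₁₀(100 − 84) = 0.65756.
t = T_v·H_d²/c_v = 0.65756×3.65²/4.1 = 2.137 years.

t ≈ 2.14 years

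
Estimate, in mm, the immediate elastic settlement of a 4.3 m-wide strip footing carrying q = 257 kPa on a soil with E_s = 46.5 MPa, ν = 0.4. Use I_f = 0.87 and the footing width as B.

S_e ≈ 17.4 mm

Immediate (elastic) settlement: S_e = q·B·(1−ν²)/E_s · I_f.
E_s = 46.5 MPa = 46500 kPa.
S_e = 257 × 4.3 × (1 − 0.4²) / 46500 × 0.87
    = 257 × 4.3 × 0.84 / 46500 × 0.87
    = 0.01737 m = 17.37 mm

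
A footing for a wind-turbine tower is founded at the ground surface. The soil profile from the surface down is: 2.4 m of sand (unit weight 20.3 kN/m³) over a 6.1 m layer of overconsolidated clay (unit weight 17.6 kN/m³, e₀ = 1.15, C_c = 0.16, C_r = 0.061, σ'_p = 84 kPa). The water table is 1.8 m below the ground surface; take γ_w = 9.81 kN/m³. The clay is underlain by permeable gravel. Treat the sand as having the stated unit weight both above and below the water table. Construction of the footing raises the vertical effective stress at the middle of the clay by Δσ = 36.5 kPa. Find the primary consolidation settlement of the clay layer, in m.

Mid-depth of clay below the ground surface: z = 2.4 + 6.1/2 = 5.45 m.
Total vertical stress at mid-clay: σ_v = 20.3×2.4 + 17.6×3.05 = 102.4 kPa.
Pore pressure: u = 9.81×(5.45 − 1.8) = 35.806 kPa.
Initial effective stress: σ'_0 = σ_v − u = 102.4 − 35.806 = 66.594 kPa.
Final effective stress: σ'_f = 66.594 + 36.5 = 103.09 kPa.
σ'_f = 103.09 > σ'_p = 84 kPa, so the stress path crosses the preconsolidation pressure — recompression up to σ'_p, then virgin compression beyond:
S_c = H/(1+e₀)·[C_r·log₁₀(σ'_p/σ'_0) + C_c·log₁₀(σ'_f/σ'_p)]
    = 6.1/2.15 × [0.061×log₁₀(84/66.594) + 0.16×log₁₀(103.09/84)]
    = 2.8372 × [0.0061515 + 0.01423] = 0.05783 m

S_c ≈ 0.0578 m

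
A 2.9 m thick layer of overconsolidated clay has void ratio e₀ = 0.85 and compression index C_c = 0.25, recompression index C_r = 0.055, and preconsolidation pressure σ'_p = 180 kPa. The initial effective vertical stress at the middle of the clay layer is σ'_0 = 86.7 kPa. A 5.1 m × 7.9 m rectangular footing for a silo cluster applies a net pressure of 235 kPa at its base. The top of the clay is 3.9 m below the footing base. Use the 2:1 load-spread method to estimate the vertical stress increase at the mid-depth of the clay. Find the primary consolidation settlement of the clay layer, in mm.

S_c ≈ 21.8 mm

Mid-depth of clay below the footing base: z = 3.9 + 2.9/2 = 5.35 m.
Stress increase at mid-clay by the 2:1 spreading method:
Δσ = qBL/((B+z)(L+z)) = 235×5.1×7.9/((5.1+5.35)(7.9+5.35)) = 68.381 kPa
Final effective stress: σ'_f = 86.7 + 68.381 = 155.08 kPa.
σ'_f = 155.08 ≤ σ'_p = 180 kPa, so the clay remains overconsolidated and only the recompression index applies:
S_c = C_r·H/(1+e₀)·log₁₀(σ'_f/σ'_0) = 0.055×2.9/1.85×log₁₀(155.08/86.7)
    = 0.086218 × 0.25254 = 0.02177 m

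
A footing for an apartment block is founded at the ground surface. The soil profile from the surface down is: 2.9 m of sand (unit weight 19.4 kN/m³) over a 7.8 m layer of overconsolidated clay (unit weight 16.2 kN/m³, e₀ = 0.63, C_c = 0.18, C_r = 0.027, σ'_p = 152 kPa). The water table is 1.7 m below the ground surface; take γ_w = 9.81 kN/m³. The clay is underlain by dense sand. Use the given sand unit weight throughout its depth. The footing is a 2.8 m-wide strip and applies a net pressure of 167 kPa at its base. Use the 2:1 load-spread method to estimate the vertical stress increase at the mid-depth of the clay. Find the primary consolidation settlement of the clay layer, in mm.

S_c ≈ 29.8 mm

Mid-depth of clay below the ground surface: z = 2.9 + 7.8/2 = 6.8 m.
Total vertical stress at mid-clay: σ_v = 19.4×2.9 + 16.2×3.9 = 119.44 kPa.
Pore pressure: u = 9.81×(6.8 − 1.7) = 50.031 kPa.
Initial effective stress: σ'_0 = σ_v − u = 119.44 − 50.031 = 69.409 kPa.
Stress increase at mid-clay by the 2:1 spreading method:
Δσ = qB/(B+z) = 167×2.8/(2.8+6.8) = 48.708 kPa
Final effective stress: σ'_f = 69.409 + 48.708 = 118.12 kPa.
σ'_f = 118.12 ≤ σ'_p = 152 kPa, so the clay remains overconsolidated and only the recompression index applies:
S_c = C_r·H/(1+e₀)·log₁₀(σ'_f/σ'_0) = 0.027×7.8/1.63×log₁₀(118.12/69.409)
    = 0.1292 × 0.23091 = 0.02983 m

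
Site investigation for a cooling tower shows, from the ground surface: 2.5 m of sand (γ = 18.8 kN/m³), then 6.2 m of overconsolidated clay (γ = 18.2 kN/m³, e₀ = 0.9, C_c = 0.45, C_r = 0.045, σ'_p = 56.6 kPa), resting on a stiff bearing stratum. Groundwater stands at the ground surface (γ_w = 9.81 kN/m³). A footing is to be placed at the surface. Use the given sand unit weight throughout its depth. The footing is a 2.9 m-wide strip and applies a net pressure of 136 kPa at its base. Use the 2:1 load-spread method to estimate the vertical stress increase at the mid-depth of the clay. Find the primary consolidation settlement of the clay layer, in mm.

Mid-depth of clay below the ground surface: z = 2.5 + 6.2/2 = 5.6 m.
Total vertical stress at mid-clay: σ_v = 18.8×2.5 + 18.2×3.1 = 103.42 kPa.
Pore pressure: u = 9.81×(5.6 − 0) = 54.936 kPa.
Initial effective stress: σ'_0 = σ_v − u = 103.42 − 54.936 = 48.484 kPa.
Stress increase at mid-clay by the 2:1 spreading method:
Δσ = qB/(B+z) = 136×2.9/(2.9+5.6) = 46.4 kPa
Final effective stress: σ'_f = 48.484 + 46.4 = 94.884 kPa.
σ'_f = 94.884 > σ'_p = 56.6 kPa, so the stress path crosses the preconsolidation pressure — recompression up to σ'_p, then virgin compression beyond:
S_c = H/(1+e₀)·[C_r·log₁₀(σ'_p/σ'_0) + C_c·log₁₀(σ'_f/σ'_p)]
    = 6.2/1.9 × [0.045×log₁₀(56.6/48.484) + 0.45×log₁₀(94.884/56.6)]
    = 3.2632 × [0.0030248 + 0.10097] = 0.3394 m

S_c ≈ 339 mm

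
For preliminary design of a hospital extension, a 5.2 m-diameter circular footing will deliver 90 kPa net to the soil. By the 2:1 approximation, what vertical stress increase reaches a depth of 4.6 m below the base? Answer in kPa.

Δσ_z ≈ 25.3 kPa

By the 2:1 method the load spreads at 1 horizontal : 2 vertical, so at depth z the loaded area has grown by z in each plan dimension:
Δσ ≈ qD²/(D+z)² = 90×5.2²/(5.2+4.6)² = 25.339 kPa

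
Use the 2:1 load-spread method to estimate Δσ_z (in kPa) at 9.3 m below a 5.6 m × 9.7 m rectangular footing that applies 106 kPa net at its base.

Δσ_z ≈ 20.3 kPa

By the 2:1 method the load spreads at 1 horizontal : 2 vertical, so at depth z the loaded area has grown by z in each plan dimension:
Δσ = qBL/((B+z)(L+z)) = 106×5.6×9.7/((5.6+9.3)(9.7+9.3)) = 20.339 kPa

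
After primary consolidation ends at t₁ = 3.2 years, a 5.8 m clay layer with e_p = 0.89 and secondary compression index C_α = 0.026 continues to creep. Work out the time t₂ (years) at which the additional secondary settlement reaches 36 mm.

S_s = C_α·H/(1+e_p)·log₁₀(t₂/t₁) ⇒ log₁₀(t₂/t₁) = S_s·(1+e_p)/(C_α·H).
log₁₀(t₂/t₁) = 0.036 × (1+0.89) / (0.026×5.8) = 0.4512
t₂ = t₁ × 10^0.4512 = 3.2 × 2.826 = 9.044 years

t₂ ≈ 9.04 years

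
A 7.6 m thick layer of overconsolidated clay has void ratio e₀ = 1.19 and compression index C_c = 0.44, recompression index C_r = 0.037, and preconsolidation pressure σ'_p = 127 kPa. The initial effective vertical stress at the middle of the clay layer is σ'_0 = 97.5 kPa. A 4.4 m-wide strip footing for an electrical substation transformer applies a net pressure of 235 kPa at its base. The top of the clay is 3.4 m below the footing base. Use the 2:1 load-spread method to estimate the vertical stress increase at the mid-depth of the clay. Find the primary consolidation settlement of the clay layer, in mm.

S_c ≈ 270 mm

Mid-depth of clay below the footing base: z = 3.4 + 7.6/2 = 7.2 m.
Stress increase at mid-clay by the 2:1 spreading method:
Δσ = qB/(B+z) = 235×4.4/(4.4+7.2) = 89.138 kPa
Final effective stress: σ'_f = 97.5 + 89.138 = 186.64 kPa.
σ'_f = 186.64 > σ'_p = 127 kPa, so the stress path crosses the preconsolidation pressure — recompression up to σ'_p, then virgin compression beyond:
S_c = H/(1+e₀)·[C_r·log₁₀(σ'_p/σ'_0) + C_c·log₁₀(σ'_f/σ'_p)]
    = 7.6/2.19 × [0.037×log₁₀(127/97.5) + 0.44×log₁₀(186.64/127)]
    = 3.4703 × [0.0042476 + 0.073568] = 0.27 m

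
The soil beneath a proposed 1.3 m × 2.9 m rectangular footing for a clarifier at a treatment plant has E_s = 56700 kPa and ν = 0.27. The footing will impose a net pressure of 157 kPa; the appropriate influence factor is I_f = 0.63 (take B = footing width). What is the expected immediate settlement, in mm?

Immediate (elastic) settlement: S_e = q·B·(1−ν²)/E_s · I_f.
S_e = 157 × 1.3 × (1 − 0.27²) / 56700 × 0.63
    = 157 × 1.3 × 0.9271 / 56700 × 0.63
    = 0.002102 m = 2.102 mm

S_e ≈ 2.1 mm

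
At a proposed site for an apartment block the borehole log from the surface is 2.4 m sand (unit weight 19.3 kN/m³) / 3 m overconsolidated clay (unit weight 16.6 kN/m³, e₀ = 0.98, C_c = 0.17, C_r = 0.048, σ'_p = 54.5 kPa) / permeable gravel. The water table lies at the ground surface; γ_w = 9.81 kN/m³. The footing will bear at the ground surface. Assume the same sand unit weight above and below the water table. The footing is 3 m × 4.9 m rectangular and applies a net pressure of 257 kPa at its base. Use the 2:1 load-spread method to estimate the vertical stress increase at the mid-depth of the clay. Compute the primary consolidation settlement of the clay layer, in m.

Mid-depth of clay below the ground surface: z = 2.4 + 3/2 = 3.9 m.
Total vertical stress at mid-clay: σ_v = 19.3×2.4 + 16.6×1.5 = 71.22 kPa.
Pore pressure: u = 9.81×(3.9 − 0) = 38.259 kPa.
Initial effective stress: σ'_0 = σ_v − u = 71.22 − 38.259 = 32.961 kPa.
Stress increase at mid-clay by the 2:1 spreading method:
Δσ = qBL/((B+z)(L+z)) = 257×3×4.9/((3+3.9)(4.9+3.9)) = 62.218 kPa
Final effective stress: σ'_f = 32.961 + 62.218 = 95.179 kPa.
σ'_f = 95.179 > σ'_p = 54.5 kPa, so the stress path crosses the preconsolidation pressure — recompression up to σ'_p, then virgin compression beyond:
S_c = H/(1+e₀)·[C_r·log₁₀(σ'_p/σ'_0) + C_c·log₁₀(σ'_f/σ'_p)]
    = 3/1.98 × [0.048×log₁₀(54.5/32.961) + 0.17×log₁₀(95.179/54.5)]
    = 1.5152 × [0.010483 + 0.041165] = 0.07826 m

S_c ≈ 0.0783 m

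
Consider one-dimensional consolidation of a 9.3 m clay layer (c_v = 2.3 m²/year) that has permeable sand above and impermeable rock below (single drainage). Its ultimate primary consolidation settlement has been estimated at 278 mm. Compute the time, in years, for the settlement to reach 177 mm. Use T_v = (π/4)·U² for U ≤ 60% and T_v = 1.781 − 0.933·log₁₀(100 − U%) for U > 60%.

Drainage path length: H_d = H = 9.3 m (single drainage).
U = S(t)/S_ult = 177/278 = 0.6367.
U > 60%: T_v = 1.781 − 0.933·log₁₀(100 − 63.669) = 0.32526.
t = T_v·H_d²/c_v = 0.32526×9.3²/2.3 = 12.23 years.

t ≈ 12.2 years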